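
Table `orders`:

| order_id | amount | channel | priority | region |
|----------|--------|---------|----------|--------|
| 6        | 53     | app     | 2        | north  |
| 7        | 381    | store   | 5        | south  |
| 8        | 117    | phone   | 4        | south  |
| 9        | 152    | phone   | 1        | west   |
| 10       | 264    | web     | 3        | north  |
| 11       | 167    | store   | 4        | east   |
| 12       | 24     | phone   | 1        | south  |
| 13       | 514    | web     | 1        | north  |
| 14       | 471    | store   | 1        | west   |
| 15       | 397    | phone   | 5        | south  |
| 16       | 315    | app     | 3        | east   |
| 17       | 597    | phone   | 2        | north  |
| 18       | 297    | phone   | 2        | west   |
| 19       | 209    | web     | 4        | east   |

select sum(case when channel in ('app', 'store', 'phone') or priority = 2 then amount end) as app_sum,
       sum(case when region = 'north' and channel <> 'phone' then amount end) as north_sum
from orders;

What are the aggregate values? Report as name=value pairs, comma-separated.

app_sum=2971, north_sum=831

[app_sum: channel in ('app', 'store', 'phone') or priority = 2]
order_id=6: ✓ → 53
order_id=7: ✓ → 381
order_id=8: ✓ → 117
order_id=9: ✓ → 152
order_id=10: ✗
order_id=11: ✓ → 167
order_id=12: ✓ → 24
order_id=13: ✗
order_id=14: ✓ → 471
order_id=15: ✓ → 397
order_id=16: ✓ → 315
order_id=17: ✓ → 597
order_id=18: ✓ → 297
order_id=19: ✗
app_sum = 53 + 381 + 117 + 152 + 167 + 24 + 471 + 397 + 315 + 597 + 297 = 2971
—
[north_sum: region = 'north' and channel <> 'phone']
order_id=6: ✓ → 53
order_id=7: ✗
order_id=8: ✗
order_id=9: ✗
order_id=10: ✓ → 264
order_id=11: ✗
order_id=12: ✗
order_id=13: ✓ → 514
order_id=14: ✗
order_id=15: ✗
order_id=16: ✗
order_id=17: ✗
order_id=18: ✗
order_id=19: ✗
north_sum = 53 + 264 + 514 = 831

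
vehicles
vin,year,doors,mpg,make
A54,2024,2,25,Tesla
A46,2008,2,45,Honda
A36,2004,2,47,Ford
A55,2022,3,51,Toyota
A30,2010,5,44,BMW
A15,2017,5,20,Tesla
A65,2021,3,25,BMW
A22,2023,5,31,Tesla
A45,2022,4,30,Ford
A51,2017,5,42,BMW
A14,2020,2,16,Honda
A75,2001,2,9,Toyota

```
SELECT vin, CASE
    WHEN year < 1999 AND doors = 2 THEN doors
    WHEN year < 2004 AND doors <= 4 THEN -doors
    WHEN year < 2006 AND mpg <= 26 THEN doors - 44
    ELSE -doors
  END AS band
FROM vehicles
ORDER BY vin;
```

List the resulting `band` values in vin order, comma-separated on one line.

vin=A14: ELSE → -2
vin=A15: ELSE → -5
vin=A22: ELSE → -5
vin=A30: ELSE → -5
vin=A36: ELSE → -2
vin=A45: ELSE → -4
vin=A46: ELSE → -2
vin=A51: ELSE → -5
vin=A54: ELSE → -2
vin=A55: ELSE → -3
vin=A65: ELSE → -3
vin=A75: year < 2004 AND doors <= 4 → -2

-2, -5, -5, -5, -2, -4, -2, -5, -2, -3, -3, -2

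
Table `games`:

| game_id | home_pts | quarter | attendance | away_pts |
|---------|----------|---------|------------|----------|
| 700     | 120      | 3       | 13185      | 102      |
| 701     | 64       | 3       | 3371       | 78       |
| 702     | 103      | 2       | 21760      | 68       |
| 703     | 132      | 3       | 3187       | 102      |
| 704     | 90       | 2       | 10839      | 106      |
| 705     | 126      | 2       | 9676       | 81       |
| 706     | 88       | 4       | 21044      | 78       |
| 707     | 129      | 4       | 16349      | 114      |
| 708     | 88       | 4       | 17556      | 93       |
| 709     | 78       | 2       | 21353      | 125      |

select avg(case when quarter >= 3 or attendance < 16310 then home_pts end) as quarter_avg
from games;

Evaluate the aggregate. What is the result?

game_id=700: ✓ → 120
game_id=701: ✓ → 64
game_id=702: ✗
game_id=703: ✓ → 132
game_id=704: ✓ → 90
game_id=705: ✓ → 126
game_id=706: ✓ → 88
game_id=707: ✓ → 129
game_id=708: ✓ → 88
game_id=709: ✗
quarter_avg = (120 + 64 + 132 + 90 + 126 + 88 + 129 + 88) / 8 = 104.625

104.625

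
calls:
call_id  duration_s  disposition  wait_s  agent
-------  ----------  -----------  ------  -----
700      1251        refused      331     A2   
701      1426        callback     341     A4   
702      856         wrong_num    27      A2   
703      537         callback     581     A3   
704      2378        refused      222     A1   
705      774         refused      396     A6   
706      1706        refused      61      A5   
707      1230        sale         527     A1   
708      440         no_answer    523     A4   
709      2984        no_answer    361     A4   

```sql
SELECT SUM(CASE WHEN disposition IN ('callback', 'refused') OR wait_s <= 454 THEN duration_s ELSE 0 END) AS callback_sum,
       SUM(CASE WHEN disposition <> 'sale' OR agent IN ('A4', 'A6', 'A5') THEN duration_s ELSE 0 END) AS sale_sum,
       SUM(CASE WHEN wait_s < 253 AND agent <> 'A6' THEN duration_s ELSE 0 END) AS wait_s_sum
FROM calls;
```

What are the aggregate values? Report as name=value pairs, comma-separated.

[callback_sum: disposition IN ('callback', 'refused') OR wait_s <= 454]
call_id=700: ✓ → 1251
call_id=701: ✓ → 1426
call_id=702: ✓ → 856
call_id=703: ✓ → 537
call_id=704: ✓ → 2378
call_id=705: ✓ → 774
call_id=706: ✓ → 1706
call_id=707: ✗
call_id=708: ✗
call_id=709: ✓ → 2984
callback_sum = 1251 + 1426 + 856 + 537 + 2378 + 774 + 1706 + 2984 = 11912
—
[sale_sum: disposition <> 'sale' OR agent IN ('A4', 'A6', 'A5')]
call_id=700: ✓ → 1251
call_id=701: ✓ → 1426
call_id=702: ✓ → 856
call_id=703: ✓ → 537
call_id=704: ✓ → 2378
call_id=705: ✓ → 774
call_id=706: ✓ → 1706
call_id=707: ✗
call_id=708: ✓ → 440
call_id=709: ✓ → 2984
sale_sum = 1251 + 1426 + 856 + 537 + 2378 + 774 + 1706 + 440 + 2984 = 12352
—
[wait_s_sum: wait_s < 253 AND agent <> 'A6']
call_id=700: ✗
call_id=701: ✗
call_id=702: ✓ → 856
call_id=703: ✗
call_id=704: ✓ → 2378
call_id=705: ✗
call_id=706: ✓ → 1706
call_id=707: ✗
call_id=708: ✗
call_id=709: ✗
wait_s_sum = 856 + 2378 + 1706 = 4940

callback_sum=11912, sale_sum=12352, wait_s_sum=4940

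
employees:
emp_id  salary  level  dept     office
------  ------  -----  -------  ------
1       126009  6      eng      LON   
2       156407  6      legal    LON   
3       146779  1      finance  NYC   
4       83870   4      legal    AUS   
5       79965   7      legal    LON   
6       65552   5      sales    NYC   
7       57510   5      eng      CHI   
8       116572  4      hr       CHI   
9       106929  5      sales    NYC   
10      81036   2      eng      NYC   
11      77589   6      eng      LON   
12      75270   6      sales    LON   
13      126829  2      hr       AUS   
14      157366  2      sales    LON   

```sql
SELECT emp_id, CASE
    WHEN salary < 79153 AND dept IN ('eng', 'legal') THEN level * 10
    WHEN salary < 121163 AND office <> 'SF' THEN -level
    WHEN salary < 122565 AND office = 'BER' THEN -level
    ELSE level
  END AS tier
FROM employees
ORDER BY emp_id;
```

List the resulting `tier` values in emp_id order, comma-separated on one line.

6, 6, 1, -4, -7, -5, 50, -4, -5, -2, 60, -6, 2, 2

emp_id=1: ELSE → 6
emp_id=2: ELSE → 6
emp_id=3: ELSE → 1
emp_id=4: salary < 121163 AND office <> 'SF' → -4
emp_id=5: salary < 121163 AND office <> 'SF' → -7
emp_id=6: salary < 121163 AND office <> 'SF' → -5
emp_id=7: salary < 79153 AND dept IN ('eng', 'legal') → 50
emp_id=8: salary < 121163 AND office <> 'SF' → -4
emp_id=9: salary < 121163 AND office <> 'SF' → -5
emp_id=10: salary < 121163 AND office <> 'SF' → -2
emp_id=11: salary < 79153 AND dept IN ('eng', 'legal') → 60
emp_id=12: salary < 121163 AND office <> 'SF' → -6
emp_id=13: ELSE → 2
emp_id=14: ELSE → 2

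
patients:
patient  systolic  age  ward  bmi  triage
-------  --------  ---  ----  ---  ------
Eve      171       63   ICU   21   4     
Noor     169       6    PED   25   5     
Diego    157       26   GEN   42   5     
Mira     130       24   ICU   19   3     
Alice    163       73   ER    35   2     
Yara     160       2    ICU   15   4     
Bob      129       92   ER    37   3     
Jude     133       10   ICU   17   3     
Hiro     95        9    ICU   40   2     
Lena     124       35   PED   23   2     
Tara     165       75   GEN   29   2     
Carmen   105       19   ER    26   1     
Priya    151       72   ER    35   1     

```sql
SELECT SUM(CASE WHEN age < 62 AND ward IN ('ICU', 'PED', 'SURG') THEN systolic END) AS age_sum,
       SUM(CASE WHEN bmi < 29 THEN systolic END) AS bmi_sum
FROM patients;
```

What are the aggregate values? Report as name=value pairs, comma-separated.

age_sum=811, bmi_sum=992

[age_sum: age < 62 AND ward IN ('ICU', 'PED', 'SURG')]
patient=Eve: ✗
patient=Noor: ✓ → 169
patient=Diego: ✗
patient=Mira: ✓ → 130
patient=Alice: ✗
patient=Yara: ✓ → 160
patient=Bob: ✗
patient=Jude: ✓ → 133
patient=Hiro: ✓ → 95
patient=Lena: ✓ → 124
patient=Tara: ✗
patient=Carmen: ✗
patient=Priya: ✗
age_sum = 169 + 130 + 160 + 133 + 95 + 124 = 811
—
[bmi_sum: bmi < 29]
patient=Eve: ✓ → 171
patient=Noor: ✓ → 169
patient=Diego: ✗
patient=Mira: ✓ → 130
patient=Alice: ✗
patient=Yara: ✓ → 160
patient=Bob: ✗
patient=Jude: ✓ → 133
patient=Hiro: ✗
patient=Lena: ✓ → 124
patient=Tara: ✗
patient=Carmen: ✓ → 105
patient=Priya: ✗
bmi_sum = 171 + 169 + 130 + 160 + 133 + 124 + 105 = 992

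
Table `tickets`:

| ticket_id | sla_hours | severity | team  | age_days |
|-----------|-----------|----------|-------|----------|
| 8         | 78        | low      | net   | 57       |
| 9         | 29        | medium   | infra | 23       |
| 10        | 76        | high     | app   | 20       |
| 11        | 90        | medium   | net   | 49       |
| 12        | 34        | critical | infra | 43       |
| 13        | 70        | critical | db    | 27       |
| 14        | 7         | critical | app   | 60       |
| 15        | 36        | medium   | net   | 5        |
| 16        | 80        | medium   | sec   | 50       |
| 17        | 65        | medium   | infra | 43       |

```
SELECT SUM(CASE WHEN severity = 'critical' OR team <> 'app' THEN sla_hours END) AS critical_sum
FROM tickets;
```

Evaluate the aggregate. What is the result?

489

ticket_id=8: ✓ → 78
ticket_id=9: ✓ → 29
ticket_id=10: ✗
ticket_id=11: ✓ → 90
ticket_id=12: ✓ → 34
ticket_id=13: ✓ → 70
ticket_id=14: ✓ → 7
ticket_id=15: ✓ → 36
ticket_id=16: ✓ → 80
ticket_id=17: ✓ → 65
critical_sum = 78 + 29 + 90 + 34 + 70 + 7 + 36 + 80 + 65 = 489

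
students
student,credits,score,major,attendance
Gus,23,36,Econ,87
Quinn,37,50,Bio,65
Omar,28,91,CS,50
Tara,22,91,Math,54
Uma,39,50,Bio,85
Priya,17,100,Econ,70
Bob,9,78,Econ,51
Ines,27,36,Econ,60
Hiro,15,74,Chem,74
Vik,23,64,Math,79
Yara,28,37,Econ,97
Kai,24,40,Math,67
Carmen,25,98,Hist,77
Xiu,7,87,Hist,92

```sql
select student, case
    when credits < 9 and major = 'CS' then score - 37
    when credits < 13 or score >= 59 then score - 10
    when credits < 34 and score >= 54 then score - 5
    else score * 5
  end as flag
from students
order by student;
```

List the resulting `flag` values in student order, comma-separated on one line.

68, 88, 180, 64, 180, 200, 81, 90, 250, 81, 250, 54, 77, 185

student=Bob: credits < 13 or score >= 59 → 68
student=Carmen: credits < 13 or score >= 59 → 88
student=Gus: ELSE → 180
student=Hiro: credits < 13 or score >= 59 → 64
student=Ines: ELSE → 180
student=Kai: ELSE → 200
student=Omar: credits < 13 or score >= 59 → 81
student=Priya: credits < 13 or score >= 59 → 90
student=Quinn: ELSE → 250
student=Tara: credits < 13 or score >= 59 → 81
student=Uma: ELSE → 250
student=Vik: credits < 13 or score >= 59 → 54
student=Xiu: credits < 13 or score >= 59 → 77
student=Yara: ELSE → 185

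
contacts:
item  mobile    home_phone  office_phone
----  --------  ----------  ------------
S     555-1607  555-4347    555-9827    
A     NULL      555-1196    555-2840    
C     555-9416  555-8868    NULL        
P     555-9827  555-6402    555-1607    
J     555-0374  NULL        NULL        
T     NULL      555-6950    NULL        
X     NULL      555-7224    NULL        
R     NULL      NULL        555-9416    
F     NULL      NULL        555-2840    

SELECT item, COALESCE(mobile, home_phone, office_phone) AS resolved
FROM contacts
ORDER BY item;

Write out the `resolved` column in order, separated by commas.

item=A: mobile=NULL, home_phone=555-1196 → 555-1196
item=C: mobile=555-9416 → 555-9416
item=F: mobile=NULL, home_phone=NULL, office_phone=555-2840 → 555-2840
item=J: mobile=555-0374 → 555-0374
item=P: mobile=555-9827 → 555-9827
item=R: mobile=NULL, home_phone=NULL, office_phone=555-9416 → 555-9416
item=S: mobile=555-1607 → 555-1607
item=T: mobile=NULL, home_phone=555-6950 → 555-6950
item=X: mobile=NULL, home_phone=555-7224 → 555-7224

555-1196, 555-9416, 555-2840, 555-0374, 555-9827, 555-9416, 555-1607, 555-6950, 555-7224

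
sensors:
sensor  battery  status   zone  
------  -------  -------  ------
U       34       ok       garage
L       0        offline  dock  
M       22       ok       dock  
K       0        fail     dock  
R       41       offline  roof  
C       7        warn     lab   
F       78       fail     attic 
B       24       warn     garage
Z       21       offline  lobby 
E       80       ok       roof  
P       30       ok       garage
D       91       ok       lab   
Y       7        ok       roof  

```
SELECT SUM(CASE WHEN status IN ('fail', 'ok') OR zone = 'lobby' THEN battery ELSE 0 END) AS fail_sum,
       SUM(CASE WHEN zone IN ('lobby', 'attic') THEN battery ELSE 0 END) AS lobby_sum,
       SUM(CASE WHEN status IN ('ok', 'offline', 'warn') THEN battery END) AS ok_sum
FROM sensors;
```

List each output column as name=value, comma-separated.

[fail_sum: status IN ('fail', 'ok') OR zone = 'lobby']
sensor=U: ✓ → 34
sensor=L: ✗
sensor=M: ✓ → 22
sensor=K: ✓ → 0
sensor=R: ✗
sensor=C: ✗
sensor=F: ✓ → 78
sensor=B: ✗
sensor=Z: ✓ → 21
sensor=E: ✓ → 80
sensor=P: ✓ → 30
sensor=D: ✓ → 91
sensor=Y: ✓ → 7
fail_sum = 34 + 22 + 78 + 21 + 80 + 30 + 91 + 7 = 363
—
[lobby_sum: zone IN ('lobby', 'attic')]
sensor=U: ✗
sensor=L: ✗
sensor=M: ✗
sensor=K: ✗
sensor=R: ✗
sensor=C: ✗
sensor=F: ✓ → 78
sensor=B: ✗
sensor=Z: ✓ → 21
sensor=E: ✗
sensor=P: ✗
sensor=D: ✗
sensor=Y: ✗
lobby_sum = 78 + 21 = 99
—
[ok_sum: status IN ('ok', 'offline', 'warn')]
sensor=U: ✓ → 34
sensor=L: ✓ → 0
sensor=M: ✓ → 22
sensor=K: ✗
sensor=R: ✓ → 41
sensor=C: ✓ → 7
sensor=F: ✗
sensor=B: ✓ → 24
sensor=Z: ✓ → 21
sensor=E: ✓ → 80
sensor=P: ✓ → 30
sensor=D: ✓ → 91
sensor=Y: ✓ → 7
ok_sum = 34 + 22 + 41 + 7 + 24 + 21 + 80 + 30 + 91 + 7 = 357

fail_sum=363, lobby_sum=99, ok_sum=357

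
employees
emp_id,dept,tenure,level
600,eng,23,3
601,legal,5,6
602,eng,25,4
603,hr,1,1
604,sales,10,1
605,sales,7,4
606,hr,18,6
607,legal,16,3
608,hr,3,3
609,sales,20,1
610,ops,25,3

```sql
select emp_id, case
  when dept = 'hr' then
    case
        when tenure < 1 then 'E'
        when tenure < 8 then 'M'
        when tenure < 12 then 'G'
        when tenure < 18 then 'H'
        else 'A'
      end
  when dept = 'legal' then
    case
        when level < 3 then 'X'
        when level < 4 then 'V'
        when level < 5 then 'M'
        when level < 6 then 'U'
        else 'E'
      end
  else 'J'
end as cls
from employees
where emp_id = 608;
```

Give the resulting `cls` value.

emp_id = 608: dept=hr, tenure=3, level=3.
dept='hr' → inner[tenure < 8] → M

M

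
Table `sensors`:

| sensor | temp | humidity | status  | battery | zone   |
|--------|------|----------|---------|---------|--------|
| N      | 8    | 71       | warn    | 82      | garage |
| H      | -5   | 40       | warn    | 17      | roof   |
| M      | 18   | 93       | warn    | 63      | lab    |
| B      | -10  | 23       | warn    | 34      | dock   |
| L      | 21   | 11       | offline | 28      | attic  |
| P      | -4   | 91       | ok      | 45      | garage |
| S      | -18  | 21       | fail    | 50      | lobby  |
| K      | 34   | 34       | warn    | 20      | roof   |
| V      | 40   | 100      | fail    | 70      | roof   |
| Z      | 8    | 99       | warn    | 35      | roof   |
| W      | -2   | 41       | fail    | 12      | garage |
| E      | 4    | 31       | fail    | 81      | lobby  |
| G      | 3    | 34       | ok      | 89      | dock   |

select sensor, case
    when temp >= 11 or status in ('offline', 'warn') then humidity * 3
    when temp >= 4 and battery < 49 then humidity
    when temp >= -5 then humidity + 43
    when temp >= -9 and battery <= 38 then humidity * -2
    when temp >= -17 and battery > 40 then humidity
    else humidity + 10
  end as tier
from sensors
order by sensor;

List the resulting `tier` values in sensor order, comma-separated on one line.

69, 74, 77, 120, 102, 33, 279, 213, 134, 31, 300, 84, 297

sensor=B: temp >= 11 or status in ('offline', 'warn') → 69
sensor=E: temp >= -5 → 74
sensor=G: temp >= -5 → 77
sensor=H: temp >= 11 or status in ('offline', 'warn') → 120
sensor=K: temp >= 11 or status in ('offline', 'warn') → 102
sensor=L: temp >= 11 or status in ('offline', 'warn') → 33
sensor=M: temp >= 11 or status in ('offline', 'warn') → 279
sensor=N: temp >= 11 or status in ('offline', 'warn') → 213
sensor=P: temp >= -5 → 134
sensor=S: ELSE → 31
sensor=V: temp >= 11 or status in ('offline', 'warn') → 300
sensor=W: temp >= -5 → 84
sensor=Z: temp >= 11 or status in ('offline', 'warn') → 297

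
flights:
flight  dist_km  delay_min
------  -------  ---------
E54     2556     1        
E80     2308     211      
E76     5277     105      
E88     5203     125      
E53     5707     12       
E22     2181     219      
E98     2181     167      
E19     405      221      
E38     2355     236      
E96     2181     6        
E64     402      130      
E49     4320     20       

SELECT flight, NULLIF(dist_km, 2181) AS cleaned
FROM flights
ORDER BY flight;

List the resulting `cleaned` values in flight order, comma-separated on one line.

flight=E19: dist_km=405 vs 2181: differ → 405
flight=E22: dist_km=2181 vs 2181: equal → NULL
flight=E38: dist_km=2355 vs 2181: differ → 2355
flight=E49: dist_km=4320 vs 2181: differ → 4320
flight=E53: dist_km=5707 vs 2181: differ → 5707
flight=E54: dist_km=2556 vs 2181: differ → 2556
flight=E64: dist_km=402 vs 2181: differ → 402
flight=E76: dist_km=5277 vs 2181: differ → 5277
flight=E80: dist_km=2308 vs 2181: differ → 2308
flight=E88: dist_km=5203 vs 2181: differ → 5203
flight=E96: dist_km=2181 vs 2181: equal → NULL
flight=E98: dist_km=2181 vs 2181: equal → NULL

405, NULL, 2355, 4320, 5707, 2556, 402, 5277, 2308, 5203, NULL, NULL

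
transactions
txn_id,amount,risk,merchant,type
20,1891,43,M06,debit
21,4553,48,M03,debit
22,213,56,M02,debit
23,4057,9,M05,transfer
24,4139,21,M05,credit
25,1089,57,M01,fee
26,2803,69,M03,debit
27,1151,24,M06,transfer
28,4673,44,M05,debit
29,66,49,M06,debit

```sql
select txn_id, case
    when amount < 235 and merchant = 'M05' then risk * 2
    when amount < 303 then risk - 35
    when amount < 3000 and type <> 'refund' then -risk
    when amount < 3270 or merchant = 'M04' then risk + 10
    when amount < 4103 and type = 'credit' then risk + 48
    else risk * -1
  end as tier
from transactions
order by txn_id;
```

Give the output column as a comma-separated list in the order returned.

txn_id=20: amount < 3000 and type <> 'refund' → -43
txn_id=21: ELSE → -48
txn_id=22: amount < 303 → 21
txn_id=23: ELSE → -9
txn_id=24: ELSE → -21
txn_id=25: amount < 3000 and type <> 'refund' → -57
txn_id=26: amount < 3000 and type <> 'refund' → -69
txn_id=27: amount < 3000 and type <> 'refund' → -24
txn_id=28: ELSE → -44
txn_id=29: amount < 303 → 14

-43, -48, 21, -9, -21, -57, -69, -24, -44, 14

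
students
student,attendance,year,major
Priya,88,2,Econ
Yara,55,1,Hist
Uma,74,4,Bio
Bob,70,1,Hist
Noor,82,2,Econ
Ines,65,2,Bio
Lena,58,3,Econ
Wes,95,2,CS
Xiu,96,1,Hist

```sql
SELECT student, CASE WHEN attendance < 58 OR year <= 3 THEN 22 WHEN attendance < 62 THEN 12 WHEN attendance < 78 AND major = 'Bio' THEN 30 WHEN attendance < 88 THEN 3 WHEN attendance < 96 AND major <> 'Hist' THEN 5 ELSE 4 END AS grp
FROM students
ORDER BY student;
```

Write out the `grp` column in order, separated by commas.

student=Bob: attendance < 58 OR year <= 3 → 22
student=Ines: attendance < 58 OR year <= 3 → 22
student=Lena: attendance < 58 OR year <= 3 → 22
student=Noor: attendance < 58 OR year <= 3 → 22
student=Priya: attendance < 58 OR year <= 3 → 22
student=Uma: attendance < 78 AND major = 'Bio' → 30
student=Wes: attendance < 58 OR year <= 3 → 22
student=Xiu: attendance < 58 OR year <= 3 → 22
student=Yara: attendance < 58 OR year <= 3 → 22

22, 22, 22, 22, 22, 30, 22, 22, 22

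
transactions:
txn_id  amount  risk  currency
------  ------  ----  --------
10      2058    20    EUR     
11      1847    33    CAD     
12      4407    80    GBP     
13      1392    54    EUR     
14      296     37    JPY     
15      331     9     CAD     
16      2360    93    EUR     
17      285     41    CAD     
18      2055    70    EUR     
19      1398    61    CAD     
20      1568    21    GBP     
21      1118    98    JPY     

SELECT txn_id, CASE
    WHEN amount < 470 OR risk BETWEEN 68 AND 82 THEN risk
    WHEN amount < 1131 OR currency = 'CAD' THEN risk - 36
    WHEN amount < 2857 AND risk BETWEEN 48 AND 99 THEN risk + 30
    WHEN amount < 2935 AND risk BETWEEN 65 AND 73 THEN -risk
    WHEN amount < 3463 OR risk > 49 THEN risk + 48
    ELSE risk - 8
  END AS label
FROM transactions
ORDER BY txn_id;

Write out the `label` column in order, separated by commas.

68, -3, 80, 84, 37, 9, 123, 41, 70, 25, 69, 62

txn_id=10: amount < 3463 OR risk > 49 → 68
txn_id=11: amount < 1131 OR currency = 'CAD' → -3
txn_id=12: amount < 470 OR risk BETWEEN 68 AND 82 → 80
txn_id=13: amount < 2857 AND risk BETWEEN 48 AND 99 → 84
txn_id=14: amount < 470 OR risk BETWEEN 68 AND 82 → 37
txn_id=15: amount < 470 OR risk BETWEEN 68 AND 82 → 9
txn_id=16: amount < 2857 AND risk BETWEEN 48 AND 99 → 123
txn_id=17: amount < 470 OR risk BETWEEN 68 AND 82 → 41
txn_id=18: amount < 470 OR risk BETWEEN 68 AND 82 → 70
txn_id=19: amount < 1131 OR currency = 'CAD' → 25
txn_id=20: amount < 3463 OR risk > 49 → 69
txn_id=21: amount < 1131 OR currency = 'CAD' → 62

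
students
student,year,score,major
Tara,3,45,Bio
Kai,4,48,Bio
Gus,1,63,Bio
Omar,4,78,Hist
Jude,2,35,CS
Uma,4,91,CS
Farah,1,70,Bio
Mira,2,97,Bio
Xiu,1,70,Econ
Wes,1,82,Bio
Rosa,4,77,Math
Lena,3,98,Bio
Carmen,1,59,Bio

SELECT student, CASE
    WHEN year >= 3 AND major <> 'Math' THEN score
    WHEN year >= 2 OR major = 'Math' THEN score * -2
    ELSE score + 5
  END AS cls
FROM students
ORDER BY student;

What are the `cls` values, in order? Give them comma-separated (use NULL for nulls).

64, 75, 68, -70, 48, 98, -194, 78, -154, 45, 91, 87, 75

student=Carmen: ELSE → 64
student=Farah: ELSE → 75
student=Gus: ELSE → 68
student=Jude: year >= 2 OR major = 'Math' → -70
student=Kai: year >= 3 AND major <> 'Math' → 48
student=Lena: year >= 3 AND major <> 'Math' → 98
student=Mira: year >= 2 OR major = 'Math' → -194
student=Omar: year >= 3 AND major <> 'Math' → 78
student=Rosa: year >= 2 OR major = 'Math' → -154
student=Tara: year >= 3 AND major <> 'Math' → 45
student=Uma: year >= 3 AND major <> 'Math' → 91
student=Wes: ELSE → 87
student=Xiu: ELSE → 75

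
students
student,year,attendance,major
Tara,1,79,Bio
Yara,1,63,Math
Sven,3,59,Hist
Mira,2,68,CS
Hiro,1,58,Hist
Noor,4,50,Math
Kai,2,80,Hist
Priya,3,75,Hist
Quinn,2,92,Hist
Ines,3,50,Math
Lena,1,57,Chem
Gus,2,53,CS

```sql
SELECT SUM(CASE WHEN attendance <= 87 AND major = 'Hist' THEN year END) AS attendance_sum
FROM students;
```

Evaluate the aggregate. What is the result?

student=Tara: ✗
student=Yara: ✗
student=Sven: ✓ → 3
student=Mira: ✗
student=Hiro: ✓ → 1
student=Noor: ✗
student=Kai: ✓ → 2
student=Priya: ✓ → 3
student=Quinn: ✗
student=Ines: ✗
student=Lena: ✗
student=Gus: ✗
attendance_sum = 3 + 1 + 2 + 3 = 9

9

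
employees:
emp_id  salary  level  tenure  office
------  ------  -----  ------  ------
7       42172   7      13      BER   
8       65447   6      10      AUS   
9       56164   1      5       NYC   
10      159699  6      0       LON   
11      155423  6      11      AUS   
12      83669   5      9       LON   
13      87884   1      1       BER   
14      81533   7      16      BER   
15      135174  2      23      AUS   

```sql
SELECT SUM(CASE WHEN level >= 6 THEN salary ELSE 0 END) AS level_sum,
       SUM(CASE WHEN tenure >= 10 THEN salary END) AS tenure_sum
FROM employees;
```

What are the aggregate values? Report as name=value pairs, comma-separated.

[level_sum: level >= 6]
emp_id=7: ✓ → 42172
emp_id=8: ✓ → 65447
emp_id=9: ✗
emp_id=10: ✓ → 159699
emp_id=11: ✓ → 155423
emp_id=12: ✗
emp_id=13: ✗
emp_id=14: ✓ → 81533
emp_id=15: ✗
level_sum = 42172 + 65447 + 159699 + 155423 + 81533 = 504274
—
[tenure_sum: tenure >= 10]
emp_id=7: ✓ → 42172
emp_id=8: ✓ → 65447
emp_id=9: ✗
emp_id=10: ✗
emp_id=11: ✓ → 155423
emp_id=12: ✗
emp_id=13: ✗
emp_id=14: ✓ → 81533
emp_id=15: ✓ → 135174
tenure_sum = 42172 + 65447 + 155423 + 81533 + 135174 = 479749

level_sum=504274, tenure_sum=479749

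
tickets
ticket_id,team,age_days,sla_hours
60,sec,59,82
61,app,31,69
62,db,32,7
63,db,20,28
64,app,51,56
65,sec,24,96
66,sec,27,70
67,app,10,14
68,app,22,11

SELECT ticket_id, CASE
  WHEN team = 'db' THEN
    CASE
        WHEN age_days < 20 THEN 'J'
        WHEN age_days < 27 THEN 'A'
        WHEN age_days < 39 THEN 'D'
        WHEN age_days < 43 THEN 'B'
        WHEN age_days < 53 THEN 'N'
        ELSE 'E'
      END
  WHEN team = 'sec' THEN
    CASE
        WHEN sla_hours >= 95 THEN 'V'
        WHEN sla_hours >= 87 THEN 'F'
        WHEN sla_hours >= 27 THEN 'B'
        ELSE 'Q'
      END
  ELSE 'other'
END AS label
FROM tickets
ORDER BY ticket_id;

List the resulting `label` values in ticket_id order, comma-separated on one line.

B, other, D, A, other, V, B, other, other

ticket_id=60: team='sec' → inner[sla_hours >= 27] → B
ticket_id=61: team='app' → outer ELSE → other
ticket_id=62: team='db' → inner[age_days < 39] → D
ticket_id=63: team='db' → inner[age_days < 27] → A
ticket_id=64: team='app' → outer ELSE → other
ticket_id=65: team='sec' → inner[sla_hours >= 95] → V
ticket_id=66: team='sec' → inner[sla_hours >= 27] → B
ticket_id=67: team='app' → outer ELSE → other
ticket_id=68: team='app' → outer ELSE → other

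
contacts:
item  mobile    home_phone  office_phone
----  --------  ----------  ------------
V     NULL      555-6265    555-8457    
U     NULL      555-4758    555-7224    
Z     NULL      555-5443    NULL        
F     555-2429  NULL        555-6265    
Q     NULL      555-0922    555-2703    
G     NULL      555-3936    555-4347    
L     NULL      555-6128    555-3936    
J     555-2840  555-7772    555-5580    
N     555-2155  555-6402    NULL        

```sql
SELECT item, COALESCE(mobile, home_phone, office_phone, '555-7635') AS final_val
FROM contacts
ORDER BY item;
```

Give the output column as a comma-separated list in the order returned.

item=F: mobile=555-2429 → 555-2429
item=G: mobile=NULL, home_phone=555-3936 → 555-3936
item=J: mobile=555-2840 → 555-2840
item=L: mobile=NULL, home_phone=555-6128 → 555-6128
item=N: mobile=555-2155 → 555-2155
item=Q: mobile=NULL, home_phone=555-0922 → 555-0922
item=U: mobile=NULL, home_phone=555-4758 → 555-4758
item=V: mobile=NULL, home_phone=555-6265 → 555-6265
item=Z: mobile=NULL, home_phone=555-5443 → 555-5443

555-2429, 555-3936, 555-2840, 555-6128, 555-2155, 555-0922, 555-4758, 555-6265, 555-5443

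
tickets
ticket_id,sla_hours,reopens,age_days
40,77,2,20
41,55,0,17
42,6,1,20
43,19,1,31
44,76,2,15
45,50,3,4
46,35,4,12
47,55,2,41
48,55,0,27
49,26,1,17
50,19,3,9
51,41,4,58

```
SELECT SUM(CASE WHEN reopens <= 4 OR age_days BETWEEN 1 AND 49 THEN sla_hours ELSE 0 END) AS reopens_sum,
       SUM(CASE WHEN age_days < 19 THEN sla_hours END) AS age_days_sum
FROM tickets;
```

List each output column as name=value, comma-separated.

reopens_sum=514, age_days_sum=261

[reopens_sum: reopens <= 4 OR age_days BETWEEN 1 AND 49]
ticket_id=40: ✓ → 77
ticket_id=41: ✓ → 55
ticket_id=42: ✓ → 6
ticket_id=43: ✓ → 19
ticket_id=44: ✓ → 76
ticket_id=45: ✓ → 50
ticket_id=46: ✓ → 35
ticket_id=47: ✓ → 55
ticket_id=48: ✓ → 55
ticket_id=49: ✓ → 26
ticket_id=50: ✓ → 19
ticket_id=51: ✓ → 41
reopens_sum = 77 + 55 + 6 + 19 + 76 + 50 + 35 + 55 + 55 + 26 + 19 + 41 = 514
—
[age_days_sum: age_days < 19]
ticket_id=40: ✗
ticket_id=41: ✓ → 55
ticket_id=42: ✗
ticket_id=43: ✗
ticket_id=44: ✓ → 76
ticket_id=45: ✓ → 50
ticket_id=46: ✓ → 35
ticket_id=47: ✗
ticket_id=48: ✗
ticket_id=49: ✓ → 26
ticket_id=50: ✓ → 19
ticket_id=51: ✗
age_days_sum = 55 + 76 + 50 + 35 + 26 + 19 = 261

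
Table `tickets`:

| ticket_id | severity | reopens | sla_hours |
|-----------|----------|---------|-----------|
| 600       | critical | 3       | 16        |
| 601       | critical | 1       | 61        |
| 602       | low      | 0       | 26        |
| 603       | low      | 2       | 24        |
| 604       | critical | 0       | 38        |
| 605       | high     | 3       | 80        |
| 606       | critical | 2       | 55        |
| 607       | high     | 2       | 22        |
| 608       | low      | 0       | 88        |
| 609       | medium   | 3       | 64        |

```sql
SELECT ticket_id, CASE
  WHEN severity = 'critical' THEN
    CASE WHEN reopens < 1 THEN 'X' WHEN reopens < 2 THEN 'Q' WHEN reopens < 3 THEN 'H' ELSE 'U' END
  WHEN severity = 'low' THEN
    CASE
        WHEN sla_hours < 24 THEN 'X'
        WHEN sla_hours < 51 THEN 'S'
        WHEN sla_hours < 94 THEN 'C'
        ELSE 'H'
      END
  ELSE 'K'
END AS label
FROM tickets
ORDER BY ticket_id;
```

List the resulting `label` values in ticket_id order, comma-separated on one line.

U, Q, S, S, X, K, H, K, C, K

ticket_id=600: severity='critical' → inner[ELSE] → U
ticket_id=601: severity='critical' → inner[reopens < 2] → Q
ticket_id=602: severity='low' → inner[sla_hours < 51] → S
ticket_id=603: severity='low' → inner[sla_hours < 51] → S
ticket_id=604: severity='critical' → inner[reopens < 1] → X
ticket_id=605: severity='high' → outer ELSE → K
ticket_id=606: severity='critical' → inner[reopens < 3] → H
ticket_id=607: severity='high' → outer ELSE → K
ticket_id=608: severity='low' → inner[sla_hours < 94] → C
ticket_id=609: severity='medium' → outer ELSE → K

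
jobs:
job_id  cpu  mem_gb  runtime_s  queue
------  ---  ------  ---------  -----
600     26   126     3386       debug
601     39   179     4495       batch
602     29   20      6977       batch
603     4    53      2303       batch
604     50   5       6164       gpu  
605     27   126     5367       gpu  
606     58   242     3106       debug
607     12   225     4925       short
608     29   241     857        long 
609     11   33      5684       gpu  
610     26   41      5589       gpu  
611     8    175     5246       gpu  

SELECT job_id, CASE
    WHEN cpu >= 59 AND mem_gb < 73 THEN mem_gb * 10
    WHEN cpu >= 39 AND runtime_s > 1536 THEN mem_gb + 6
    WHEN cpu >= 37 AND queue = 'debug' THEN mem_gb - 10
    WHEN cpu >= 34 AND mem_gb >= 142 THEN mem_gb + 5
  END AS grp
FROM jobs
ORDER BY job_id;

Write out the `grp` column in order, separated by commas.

NULL, 185, NULL, NULL, 11, NULL, 248, NULL, NULL, NULL, NULL, NULL

job_id=600: (no match → NULL) → NULL
job_id=601: cpu >= 39 AND runtime_s > 1536 → 185
job_id=602: (no match → NULL) → NULL
job_id=603: (no match → NULL) → NULL
job_id=604: cpu >= 39 AND runtime_s > 1536 → 11
job_id=605: (no match → NULL) → NULL
job_id=606: cpu >= 39 AND runtime_s > 1536 → 248
job_id=607: (no match → NULL) → NULL
job_id=608: (no match → NULL) → NULL
job_id=609: (no match → NULL) → NULL
job_id=610: (no match → NULL) → NULL
job_id=611: (no match → NULL) → NULL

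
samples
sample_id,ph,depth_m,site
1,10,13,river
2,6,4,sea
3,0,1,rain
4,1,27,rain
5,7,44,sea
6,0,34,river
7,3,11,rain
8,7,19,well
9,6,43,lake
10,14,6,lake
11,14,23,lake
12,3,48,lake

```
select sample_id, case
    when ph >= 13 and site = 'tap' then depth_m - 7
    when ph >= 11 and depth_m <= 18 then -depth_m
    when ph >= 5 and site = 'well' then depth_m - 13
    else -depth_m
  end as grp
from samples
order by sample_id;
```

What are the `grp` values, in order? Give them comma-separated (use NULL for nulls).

sample_id=1: ELSE → -13
sample_id=2: ELSE → -4
sample_id=3: ELSE → -1
sample_id=4: ELSE → -27
sample_id=5: ELSE → -44
sample_id=6: ELSE → -34
sample_id=7: ELSE → -11
sample_id=8: ph >= 5 and site = 'well' → 6
sample_id=9: ELSE → -43
sample_id=10: ph >= 11 and depth_m <= 18 → -6
sample_id=11: ELSE → -23
sample_id=12: ELSE → -48

-13, -4, -1, -27, -44, -34, -11, 6, -43, -6, -23, -48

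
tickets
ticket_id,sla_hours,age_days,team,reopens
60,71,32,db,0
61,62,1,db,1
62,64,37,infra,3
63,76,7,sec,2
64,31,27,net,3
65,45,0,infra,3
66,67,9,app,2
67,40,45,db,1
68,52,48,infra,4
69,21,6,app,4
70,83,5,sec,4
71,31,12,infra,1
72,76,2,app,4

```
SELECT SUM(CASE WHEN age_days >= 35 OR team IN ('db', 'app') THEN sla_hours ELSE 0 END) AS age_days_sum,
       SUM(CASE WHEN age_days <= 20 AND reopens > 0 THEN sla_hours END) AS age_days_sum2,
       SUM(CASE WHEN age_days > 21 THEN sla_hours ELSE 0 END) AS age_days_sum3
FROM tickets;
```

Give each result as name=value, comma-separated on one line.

age_days_sum=453, age_days_sum2=461, age_days_sum3=258

[age_days_sum: age_days >= 35 OR team IN ('db', 'app')]
ticket_id=60: ✓ → 71
ticket_id=61: ✓ → 62
ticket_id=62: ✓ → 64
ticket_id=63: ✗
ticket_id=64: ✗
ticket_id=65: ✗
ticket_id=66: ✓ → 67
ticket_id=67: ✓ → 40
ticket_id=68: ✓ → 52
ticket_id=69: ✓ → 21
ticket_id=70: ✗
ticket_id=71: ✗
ticket_id=72: ✓ → 76
age_days_sum = 71 + 62 + 64 + 67 + 40 + 52 + 21 + 76 = 453
—
[age_days_sum2: age_days <= 20 AND reopens > 0]
ticket_id=60: ✗
ticket_id=61: ✓ → 62
ticket_id=62: ✗
ticket_id=63: ✓ → 76
ticket_id=64: ✗
ticket_id=65: ✓ → 45
ticket_id=66: ✓ → 67
ticket_id=67: ✗
ticket_id=68: ✗
ticket_id=69: ✓ → 21
ticket_id=70: ✓ → 83
ticket_id=71: ✓ → 31
ticket_id=72: ✓ → 76
age_days_sum2 = 62 + 76 + 45 + 67 + 21 + 83 + 31 + 76 = 461
—
[age_days_sum3: age_days > 21]
ticket_id=60: ✓ → 71
ticket_id=61: ✗
ticket_id=62: ✓ → 64
ticket_id=63: ✗
ticket_id=64: ✓ → 31
ticket_id=65: ✗
ticket_id=66: ✗
ticket_id=67: ✓ → 40
ticket_id=68: ✓ → 52
ticket_id=69: ✗
ticket_id=70: ✗
ticket_id=71: ✗
ticket_id=72: ✗
age_days_sum3 = 71 + 64 + 31 + 40 + 52 = 258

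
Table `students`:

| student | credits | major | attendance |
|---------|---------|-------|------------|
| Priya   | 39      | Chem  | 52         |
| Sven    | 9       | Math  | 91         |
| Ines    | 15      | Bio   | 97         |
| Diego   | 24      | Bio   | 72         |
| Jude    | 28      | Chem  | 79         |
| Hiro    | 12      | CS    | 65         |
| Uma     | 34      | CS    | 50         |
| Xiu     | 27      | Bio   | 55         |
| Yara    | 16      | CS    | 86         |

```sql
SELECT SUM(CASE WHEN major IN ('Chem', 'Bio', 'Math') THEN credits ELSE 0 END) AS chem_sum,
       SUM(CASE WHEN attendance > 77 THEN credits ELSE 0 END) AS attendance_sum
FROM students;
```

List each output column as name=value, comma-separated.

chem_sum=142, attendance_sum=68

[chem_sum: major IN ('Chem', 'Bio', 'Math')]
student=Priya: ✓ → 39
student=Sven: ✓ → 9
student=Ines: ✓ → 15
student=Diego: ✓ → 24
student=Jude: ✓ → 28
student=Hiro: ✗
student=Uma: ✗
student=Xiu: ✓ → 27
student=Yara: ✗
chem_sum = 39 + 9 + 15 + 24 + 28 + 27 = 142
—
[attendance_sum: attendance > 77]
student=Priya: ✗
student=Sven: ✓ → 9
student=Ines: ✓ → 15
student=Diego: ✗
student=Jude: ✓ → 28
student=Hiro: ✗
student=Uma: ✗
student=Xiu: ✗
student=Yara: ✓ → 16
attendance_sum = 9 + 15 + 28 + 16 = 68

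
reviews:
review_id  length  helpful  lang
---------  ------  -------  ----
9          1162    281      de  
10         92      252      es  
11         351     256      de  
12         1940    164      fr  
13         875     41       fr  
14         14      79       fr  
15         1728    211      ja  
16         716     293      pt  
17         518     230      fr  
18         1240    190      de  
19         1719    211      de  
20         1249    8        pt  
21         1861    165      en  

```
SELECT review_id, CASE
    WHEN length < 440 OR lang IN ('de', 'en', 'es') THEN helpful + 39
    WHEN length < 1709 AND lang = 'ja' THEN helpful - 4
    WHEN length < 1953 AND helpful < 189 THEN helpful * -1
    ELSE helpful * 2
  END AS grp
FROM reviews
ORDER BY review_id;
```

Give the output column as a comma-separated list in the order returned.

review_id=9: length < 440 OR lang IN ('de', 'en', 'es') → 320
review_id=10: length < 440 OR lang IN ('de', 'en', 'es') → 291
review_id=11: length < 440 OR lang IN ('de', 'en', 'es') → 295
review_id=12: length < 1953 AND helpful < 189 → -164
review_id=13: length < 1953 AND helpful < 189 → -41
review_id=14: length < 440 OR lang IN ('de', 'en', 'es') → 118
review_id=15: ELSE → 422
review_id=16: ELSE → 586
review_id=17: ELSE → 460
review_id=18: length < 440 OR lang IN ('de', 'en', 'es') → 229
review_id=19: length < 440 OR lang IN ('de', 'en', 'es') → 250
review_id=20: length < 1953 AND helpful < 189 → -8
review_id=21: length < 440 OR lang IN ('de', 'en', 'es') → 204

320, 291, 295, -164, -41, 118, 422, 586, 460, 229, 250, -8, 204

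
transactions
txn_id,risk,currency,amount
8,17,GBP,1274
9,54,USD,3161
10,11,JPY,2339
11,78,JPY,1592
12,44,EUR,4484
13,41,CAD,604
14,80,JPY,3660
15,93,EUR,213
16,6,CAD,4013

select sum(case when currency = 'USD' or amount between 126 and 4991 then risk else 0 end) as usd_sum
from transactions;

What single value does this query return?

txn_id=8: ✓ → 17
txn_id=9: ✓ → 54
txn_id=10: ✓ → 11
txn_id=11: ✓ → 78
txn_id=12: ✓ → 44
txn_id=13: ✓ → 41
txn_id=14: ✓ → 80
txn_id=15: ✓ → 93
txn_id=16: ✓ → 6
usd_sum = 17 + 54 + 11 + 78 + 44 + 41 + 80 + 93 + 6 = 424

424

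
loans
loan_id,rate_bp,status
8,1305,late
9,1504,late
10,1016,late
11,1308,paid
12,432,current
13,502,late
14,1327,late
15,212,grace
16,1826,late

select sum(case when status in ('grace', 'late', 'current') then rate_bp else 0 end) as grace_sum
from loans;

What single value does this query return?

loan_id=8: ✓ → 1305
loan_id=9: ✓ → 1504
loan_id=10: ✓ → 1016
loan_id=11: ✗
loan_id=12: ✓ → 432
loan_id=13: ✓ → 502
loan_id=14: ✓ → 1327
loan_id=15: ✓ → 212
loan_id=16: ✓ → 1826
grace_sum = 1305 + 1504 + 1016 + 432 + 502 + 1327 + 212 + 1826 = 8124

8124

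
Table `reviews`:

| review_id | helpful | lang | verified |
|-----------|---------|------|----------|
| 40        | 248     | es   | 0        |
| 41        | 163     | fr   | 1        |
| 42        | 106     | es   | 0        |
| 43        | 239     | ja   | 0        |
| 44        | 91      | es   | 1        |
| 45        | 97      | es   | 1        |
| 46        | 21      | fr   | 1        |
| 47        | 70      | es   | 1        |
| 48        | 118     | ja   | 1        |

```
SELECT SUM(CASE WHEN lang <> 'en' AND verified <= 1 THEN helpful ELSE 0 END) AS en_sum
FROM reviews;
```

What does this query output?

1153

review_id=40: ✓ → 248
review_id=41: ✓ → 163
review_id=42: ✓ → 106
review_id=43: ✓ → 239
review_id=44: ✓ → 91
review_id=45: ✓ → 97
review_id=46: ✓ → 21
review_id=47: ✓ → 70
review_id=48: ✓ → 118
en_sum = 248 + 163 + 106 + 239 + 91 + 97 + 21 + 70 + 118 = 1153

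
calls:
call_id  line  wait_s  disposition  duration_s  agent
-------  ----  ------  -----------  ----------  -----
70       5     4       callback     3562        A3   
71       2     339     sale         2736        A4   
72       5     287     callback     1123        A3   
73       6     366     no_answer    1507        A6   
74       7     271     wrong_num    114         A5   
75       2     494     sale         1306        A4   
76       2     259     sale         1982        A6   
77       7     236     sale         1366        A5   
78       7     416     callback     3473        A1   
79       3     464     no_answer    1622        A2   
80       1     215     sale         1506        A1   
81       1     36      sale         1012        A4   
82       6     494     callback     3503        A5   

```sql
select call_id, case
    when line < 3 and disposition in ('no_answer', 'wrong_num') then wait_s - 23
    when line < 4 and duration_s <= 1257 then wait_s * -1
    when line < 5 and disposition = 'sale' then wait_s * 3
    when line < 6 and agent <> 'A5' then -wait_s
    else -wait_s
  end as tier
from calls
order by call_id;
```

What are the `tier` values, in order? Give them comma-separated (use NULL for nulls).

call_id=70: line < 6 and agent <> 'A5' → -4
call_id=71: line < 5 and disposition = 'sale' → 1017
call_id=72: line < 6 and agent <> 'A5' → -287
call_id=73: ELSE → -366
call_id=74: ELSE → -271
call_id=75: line < 5 and disposition = 'sale' → 1482
call_id=76: line < 5 and disposition = 'sale' → 777
call_id=77: ELSE → -236
call_id=78: ELSE → -416
call_id=79: line < 6 and agent <> 'A5' → -464
call_id=80: line < 5 and disposition = 'sale' → 645
call_id=81: line < 4 and duration_s <= 1257 → -36
call_id=82: ELSE → -494

-4, 1017, -287, -366, -271, 1482, 777, -236, -416, -464, 645, -36, -494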